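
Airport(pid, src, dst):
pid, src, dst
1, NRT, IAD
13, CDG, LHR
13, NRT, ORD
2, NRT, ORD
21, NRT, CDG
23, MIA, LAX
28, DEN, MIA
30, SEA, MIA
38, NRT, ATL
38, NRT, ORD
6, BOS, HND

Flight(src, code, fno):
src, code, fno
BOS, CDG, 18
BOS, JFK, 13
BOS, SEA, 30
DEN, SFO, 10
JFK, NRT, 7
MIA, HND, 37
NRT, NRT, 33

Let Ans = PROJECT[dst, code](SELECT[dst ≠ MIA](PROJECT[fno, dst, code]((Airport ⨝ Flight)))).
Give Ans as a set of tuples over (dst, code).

{(ATL, NRT), (CDG, NRT), (HND, CDG), (HND, JFK), (HND, SEA), (IAD, NRT), (LAX, HND), (ORD, NRT)}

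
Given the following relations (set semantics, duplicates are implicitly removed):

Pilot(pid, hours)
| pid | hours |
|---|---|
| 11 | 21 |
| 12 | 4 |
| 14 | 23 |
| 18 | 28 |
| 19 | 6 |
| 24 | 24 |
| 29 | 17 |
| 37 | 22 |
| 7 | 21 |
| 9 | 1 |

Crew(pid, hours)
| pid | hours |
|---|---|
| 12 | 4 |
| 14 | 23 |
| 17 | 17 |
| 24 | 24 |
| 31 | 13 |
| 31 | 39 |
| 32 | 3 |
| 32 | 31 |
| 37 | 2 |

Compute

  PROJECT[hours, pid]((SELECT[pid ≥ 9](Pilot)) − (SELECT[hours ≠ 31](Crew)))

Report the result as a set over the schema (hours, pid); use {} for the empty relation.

{(1, 9), (17, 29), (21, 11), (22, 37), (28, 18), (6, 19)}

σ[pid ≥ 9]: keep tuples satisfying pid ≥ 9 → {(11, 21), (12, 4), (14, 23), (18, 28), (19, 6), (24, 24), (29, 17), (37, 22), (9, 1)}
σ[hours ≠ 31]: keep tuples satisfying hours ≠ 31 → {(12, 4), (14, 23), (17, 17), (24, 24), (31, 13), (31, 39), (32, 3), (37, 2)}
Set difference of the two operands is {(11, 21), (18, 28), (19, 6), (29, 17), (37, 22), (9, 1)}.
Projecting to hours, pid: {(1, 9), (17, 29), (21, 11), (22, 37), (28, 18), (6, 19)}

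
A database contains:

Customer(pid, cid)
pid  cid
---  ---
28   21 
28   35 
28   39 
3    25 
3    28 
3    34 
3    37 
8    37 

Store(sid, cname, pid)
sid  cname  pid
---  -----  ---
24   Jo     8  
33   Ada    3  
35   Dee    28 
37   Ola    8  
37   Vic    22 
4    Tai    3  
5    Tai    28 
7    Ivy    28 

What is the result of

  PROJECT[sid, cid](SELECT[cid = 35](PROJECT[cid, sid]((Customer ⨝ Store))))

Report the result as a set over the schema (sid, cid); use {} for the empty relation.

Natural join on pid: {(28, 21, 35, Dee), (28, 21, 5, Tai), (28, 21, 7, Ivy), (28, 35, 35, Dee), (28, 35, 5, Tai), (28, 35, 7, Ivy), (28, 39, 35, Dee), (28, 39, 5, Tai), (28, 39, 7, Ivy), (3, 25, 33, Ada), (3, 25, 4, Tai), (3, 28, 33, Ada), (3, 28, 4, Tai), (3, 34, 33, Ada), (3, 34, 4, Tai), (3, 37, 33, Ada), (3, 37, 4, Tai), (8, 37, 24, Jo), (8, 37, 37, Ola)}
Keep only column(s) cid, sid: {(21, 35), (21, 5), (21, 7), (25, 33), (25, 4), (28, 33), (28, 4), (34, 33), (34, 4), (35, 35), (35, 5), (35, 7), (37, 24), (37, 33), (37, 37), (37, 4), (39, 35), (39, 5), (39, 7)}
Filtering on cid = 35 leaves {(35, 35), (35, 5), (35, 7)}.
Keep only column(s) sid, cid: {(35, 35), (5, 35), (7, 35)}

{(35, 35), (5, 35), (7, 35)}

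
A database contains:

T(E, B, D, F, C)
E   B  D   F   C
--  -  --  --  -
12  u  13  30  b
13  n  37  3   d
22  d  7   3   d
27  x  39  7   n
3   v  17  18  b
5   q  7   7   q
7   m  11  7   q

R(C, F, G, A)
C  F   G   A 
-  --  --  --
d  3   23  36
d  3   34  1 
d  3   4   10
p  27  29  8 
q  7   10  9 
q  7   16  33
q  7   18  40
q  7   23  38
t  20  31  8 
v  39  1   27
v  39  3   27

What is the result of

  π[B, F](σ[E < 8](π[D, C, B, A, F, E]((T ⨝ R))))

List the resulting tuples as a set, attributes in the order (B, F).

{(m, 7), (q, 7)}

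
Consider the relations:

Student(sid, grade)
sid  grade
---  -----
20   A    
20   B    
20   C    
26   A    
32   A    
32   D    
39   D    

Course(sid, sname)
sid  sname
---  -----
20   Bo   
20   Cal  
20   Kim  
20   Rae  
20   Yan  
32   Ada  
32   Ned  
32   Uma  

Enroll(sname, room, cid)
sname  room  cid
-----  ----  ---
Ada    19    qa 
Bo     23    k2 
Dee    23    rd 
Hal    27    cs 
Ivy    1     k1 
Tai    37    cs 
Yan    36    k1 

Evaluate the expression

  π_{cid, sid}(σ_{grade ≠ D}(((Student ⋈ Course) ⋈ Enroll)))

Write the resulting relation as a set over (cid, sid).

{(k1, 20), (k2, 20), (qa, 32)}

Joining Student and Course on sid yields {(20, A, Bo), (20, A, Cal), (20, A, Kim), (20, A, Rae), (20, A, Yan), (20, B, Bo), (20, B, Cal), (20, B, Kim), (20, B, Rae), (20, B, Yan), (20, C, Bo), (20, C, Cal), (20, C, Kim), (20, C, Rae), (20, C, Yan), (32, A, Ada), (32, A, Ned), (32, A, Uma), (32, D, Ada), (32, D, Ned), (32, D, Uma)}.
Joining (Student ⋈ Course) and Enroll on sname yields {(20, A, Bo, 23, k2), (20, A, Yan, 36, k1), (20, B, Bo, 23, k2), (20, B, Yan, 36, k1), (20, C, Bo, 23, k2), (20, C, Yan, 36, k1), (32, A, Ada, 19, qa), (32, D, Ada, 19, qa)}.
σ[grade ≠ D]: keep tuples satisfying grade ≠ D → {(20, A, Bo, 23, k2), (20, A, Yan, 36, k1), (20, B, Bo, 23, k2), (20, B, Yan, 36, k1), (20, C, Bo, 23, k2), (20, C, Yan, 36, k1), (32, A, Ada, 19, qa)}
Projecting to cid, sid (4 duplicate(s) eliminated): {(k1, 20), (k2, 20), (qa, 32)}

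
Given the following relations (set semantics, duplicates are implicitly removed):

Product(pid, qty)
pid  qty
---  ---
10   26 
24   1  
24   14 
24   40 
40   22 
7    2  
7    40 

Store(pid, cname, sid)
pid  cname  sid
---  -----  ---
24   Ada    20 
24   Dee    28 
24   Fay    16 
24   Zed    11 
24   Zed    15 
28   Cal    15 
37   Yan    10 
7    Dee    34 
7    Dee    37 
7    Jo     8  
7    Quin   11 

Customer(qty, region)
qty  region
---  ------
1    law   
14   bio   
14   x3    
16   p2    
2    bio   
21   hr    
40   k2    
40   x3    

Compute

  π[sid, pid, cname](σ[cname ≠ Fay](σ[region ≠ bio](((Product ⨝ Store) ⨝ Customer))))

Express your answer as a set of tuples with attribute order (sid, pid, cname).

{(11, 24, Zed), (11, 7, Quin), (15, 24, Zed), (20, 24, Ada), (28, 24, Dee), (34, 7, Dee), (37, 7, Dee), (8, 7, Jo)}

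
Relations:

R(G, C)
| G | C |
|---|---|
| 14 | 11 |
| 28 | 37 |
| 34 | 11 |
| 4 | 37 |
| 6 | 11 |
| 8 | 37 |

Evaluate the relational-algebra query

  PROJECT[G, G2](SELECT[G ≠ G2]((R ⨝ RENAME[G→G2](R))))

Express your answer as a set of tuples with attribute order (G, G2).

{(14, 34), (14, 6), (28, 4), (28, 8), (34, 14), (34, 6), (4, 28), (4, 8), (6, 14), (6, 34), (8, 28), (8, 4)}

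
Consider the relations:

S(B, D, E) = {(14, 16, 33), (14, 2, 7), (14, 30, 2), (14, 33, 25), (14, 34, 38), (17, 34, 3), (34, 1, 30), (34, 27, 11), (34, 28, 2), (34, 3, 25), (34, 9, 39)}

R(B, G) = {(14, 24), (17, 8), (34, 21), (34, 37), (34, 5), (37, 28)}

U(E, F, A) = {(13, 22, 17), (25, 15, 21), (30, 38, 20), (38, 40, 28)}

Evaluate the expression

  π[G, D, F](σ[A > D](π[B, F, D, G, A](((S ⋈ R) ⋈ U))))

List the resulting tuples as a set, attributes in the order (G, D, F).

{(21, 1, 38), (21, 3, 15), (37, 1, 38), (37, 3, 15), (5, 1, 38), (5, 3, 15)}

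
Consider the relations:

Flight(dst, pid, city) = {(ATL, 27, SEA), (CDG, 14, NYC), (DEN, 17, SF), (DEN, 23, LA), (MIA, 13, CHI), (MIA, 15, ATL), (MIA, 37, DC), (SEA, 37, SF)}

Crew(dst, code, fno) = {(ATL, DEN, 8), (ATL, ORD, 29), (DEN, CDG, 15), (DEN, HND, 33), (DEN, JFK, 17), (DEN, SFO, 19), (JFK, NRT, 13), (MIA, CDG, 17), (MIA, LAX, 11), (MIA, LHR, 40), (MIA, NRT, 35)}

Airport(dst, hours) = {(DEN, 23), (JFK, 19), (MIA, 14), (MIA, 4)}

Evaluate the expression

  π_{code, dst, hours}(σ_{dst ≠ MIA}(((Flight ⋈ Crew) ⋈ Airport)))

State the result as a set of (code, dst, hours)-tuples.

{(CDG, DEN, 23), (HND, DEN, 23), (JFK, DEN, 23), (SFO, DEN, 23)}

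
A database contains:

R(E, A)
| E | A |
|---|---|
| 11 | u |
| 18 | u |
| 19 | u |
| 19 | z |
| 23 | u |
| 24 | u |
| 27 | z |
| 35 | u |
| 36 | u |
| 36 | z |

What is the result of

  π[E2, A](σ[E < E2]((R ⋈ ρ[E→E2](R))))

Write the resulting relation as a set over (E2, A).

{(18, u), (19, u), (23, u), (24, u), (27, z), (35, u), (36, u), (36, z)}

ρ[E→E2]: schema becomes (E2, A); tuples unchanged.
Natural join on A: {(11, u, 11), (11, u, 18), (11, u, 19), (11, u, 23), (11, u, 24), (11, u, 35), (11, u, 36), (18, u, 11), (18, u, 18), (18, u, 19), (18, u, 23), (18, u, 24), (18, u, 35), (18, u, 36), (19, u, 11), (19, u, 18), (19, u, 19), (19, u, 23), (19, u, 24), (19, u, 35), (19, u, 36), (19, z, 19), (19, z, 27), (19, z, 36), (23, u, 11), (23, u, 18), (23, u, 19), (23, u, 23), (23, u, 24), (23, u, 35), (23, u, 36), (24, u, 11), (24, u, 18), (24, u, 19), (24, u, 23), (24, u, 24), (24, u, 35), (24, u, 36), (27, z, 19), (27, z, 27), (27, z, 36), (35, u, 11), (35, u, 18), (35, u, 19), (35, u, 23), (35, u, 24), (35, u, 35), (35, u, 36), (36, u, 11), (36, u, 18), (36, u, 19), (36, u, 23), (36, u, 24), (36, u, 35), (36, u, 36), (36, z, 19), (36, z, 27), (36, z, 36)}
Selection E < E2: {(11, u, 18), (11, u, 19), (11, u, 23), (11, u, 24), (11, u, 35), (11, u, 36), (18, u, 19), (18, u, 23), (18, u, 24), (18, u, 35), (18, u, 36), (19, u, 23), (19, u, 24), (19, u, 35), (19, u, 36), (19, z, 27), (19, z, 36), (23, u, 24), (23, u, 35), (23, u, 36), (24, u, 35), (24, u, 36), (27, z, 36), (35, u, 36)}
π_{E2, A} gives {(18, u), (19, u), (23, u), (24, u), (27, z), (35, u), (36, u), (36, z)} (16 duplicate(s) eliminated).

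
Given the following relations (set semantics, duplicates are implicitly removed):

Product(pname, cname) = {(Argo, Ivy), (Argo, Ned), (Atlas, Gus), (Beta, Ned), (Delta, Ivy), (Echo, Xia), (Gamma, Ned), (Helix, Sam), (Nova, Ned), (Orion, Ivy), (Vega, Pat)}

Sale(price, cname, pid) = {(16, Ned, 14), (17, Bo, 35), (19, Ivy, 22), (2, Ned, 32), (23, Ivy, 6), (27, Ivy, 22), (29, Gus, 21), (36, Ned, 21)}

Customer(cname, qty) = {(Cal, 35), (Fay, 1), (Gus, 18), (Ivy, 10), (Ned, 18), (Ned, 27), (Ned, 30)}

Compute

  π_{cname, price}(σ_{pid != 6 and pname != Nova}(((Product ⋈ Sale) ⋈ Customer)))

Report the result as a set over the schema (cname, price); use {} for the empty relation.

Joining Product and Sale on cname yields {(Argo, Ivy, 19, 22), (Argo, Ivy, 23, 6), (Argo, Ivy, 27, 22), (Argo, Ned, 16, 14), (Argo, Ned, 2, 32), (Argo, Ned, 36, 21), (Atlas, Gus, 29, 21), (Beta, Ned, 16, 14), (Beta, Ned, 2, 32), (Beta, Ned, 36, 21), (Delta, Ivy, 19, 22), (Delta, Ivy, 23, 6), (Delta, Ivy, 27, 22), (Gamma, Ned, 16, 14), (Gamma, Ned, 2, 32), (Gamma, Ned, 36, 21), (Nova, Ned, 16, 14), (Nova, Ned, 2, 32), (Nova, Ned, 36, 21), (Orion, Ivy, 19, 22), (Orion, Ivy, 23, 6), (Orion, Ivy, 27, 22)}.
Joining (Product ⋈ Sale) and Customer on cname yields {(Argo, Ivy, 19, 22, 10), (Argo, Ivy, 23, 6, 10), (Argo, Ivy, 27, 22, 10), (Argo, Ned, 16, 14, 18), (Argo, Ned, 16, 14, 27), (Argo, Ned, 16, 14, 30), (Argo, Ned, 2, 32, 18), (Argo, Ned, 2, 32, 27), (Argo, Ned, 2, 32, 30), (Argo, Ned, 36, 21, 18), (Argo, Ned, 36, 21, 27), (Argo, Ned, 36, 21, 30), (Atlas, Gus, 29, 21, 18), (Beta, Ned, 16, 14, 18), (Beta, Ned, 16, 14, 27), (Beta, Ned, 16, 14, 30), (Beta, Ned, 2, 32, 18), (Beta, Ned, 2, 32, 27), (Beta, Ned, 2, 32, 30), (Beta, Ned, 36, 21, 18), (Beta, Ned, 36, 21, 27), (Beta, Ned, 36, 21, 30), (Delta, Ivy, 19, 22, 10), (Delta, Ivy, 23, 6, 10), (Delta, Ivy, 27, 22, 10), (Gamma, Ned, 16, 14, 18), (Gamma, Ned, 16, 14, 27), (Gamma, Ned, 16, 14, 30), (Gamma, Ned, 2, 32, 18), (Gamma, Ned, 2, 32, 27), (Gamma, Ned, 2, 32, 30), (Gamma, Ned, 36, 21, 18), (Gamma, Ned, 36, 21, 27), (Gamma, Ned, 36, 21, 30), (Nova, Ned, 16, 14, 18), (Nova, Ned, 16, 14, 27), (Nova, Ned, 16, 14, 30), (Nova, Ned, 2, 32, 18), (Nova, Ned, 2, 32, 27), (Nova, Ned, 2, 32, 30), (Nova, Ned, 36, 21, 18), (Nova, Ned, 36, 21, 27), (Nova, Ned, 36, 21, 30), (Orion, Ivy, 19, 22, 10), (Orion, Ivy, 23, 6, 10), (Orion, Ivy, 27, 22, 10)}.
Selection pid != 6 and pname != Nova: {(Argo, Ivy, 19, 22, 10), (Argo, Ivy, 27, 22, 10), (Argo, Ned, 16, 14, 18), (Argo, Ned, 16, 14, 27), (Argo, Ned, 16, 14, 30), (Argo, Ned, 2, 32, 18), (Argo, Ned, 2, 32, 27), (Argo, Ned, 2, 32, 30), (Argo, Ned, 36, 21, 18), (Argo, Ned, 36, 21, 27), (Argo, Ned, 36, 21, 30), (Atlas, Gus, 29, 21, 18), (Beta, Ned, 16, 14, 18), (Beta, Ned, 16, 14, 27), (Beta, Ned, 16, 14, 30), (Beta, Ned, 2, 32, 18), (Beta, Ned, 2, 32, 27), (Beta, Ned, 2, 32, 30), (Beta, Ned, 36, 21, 18), (Beta, Ned, 36, 21, 27), (Beta, Ned, 36, 21, 30), (Delta, Ivy, 19, 22, 10), (Delta, Ivy, 27, 22, 10), (Gamma, Ned, 16, 14, 18), (Gamma, Ned, 16, 14, 27), (Gamma, Ned, 16, 14, 30), (Gamma, Ned, 2, 32, 18), (Gamma, Ned, 2, 32, 27), (Gamma, Ned, 2, 32, 30), (Gamma, Ned, 36, 21, 18), (Gamma, Ned, 36, 21, 27), (Gamma, Ned, 36, 21, 30), (Orion, Ivy, 19, 22, 10), (Orion, Ivy, 27, 22, 10)}
Projecting to cname, price (28 duplicate(s) eliminated): {(Gus, 29), (Ivy, 19), (Ivy, 27), (Ned, 16), (Ned, 2), (Ned, 36)}

{(Gus, 29), (Ivy, 19), (Ivy, 27), (Ned, 16), (Ned, 2), (Ned, 36)}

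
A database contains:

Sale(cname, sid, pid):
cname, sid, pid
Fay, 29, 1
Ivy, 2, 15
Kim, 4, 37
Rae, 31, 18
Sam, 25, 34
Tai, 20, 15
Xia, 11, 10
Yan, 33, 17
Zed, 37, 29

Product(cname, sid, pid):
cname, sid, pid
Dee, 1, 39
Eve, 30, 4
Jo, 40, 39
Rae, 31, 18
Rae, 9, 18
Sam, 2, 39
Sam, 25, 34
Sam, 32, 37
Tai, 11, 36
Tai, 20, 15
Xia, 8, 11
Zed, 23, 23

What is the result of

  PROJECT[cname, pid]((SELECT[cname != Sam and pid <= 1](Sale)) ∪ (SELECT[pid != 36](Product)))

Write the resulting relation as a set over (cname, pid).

{(Dee, 39), (Eve, 4), (Fay, 1), (Jo, 39), (Rae, 18), (Sam, 34), (Sam, 37), (Sam, 39), (Tai, 15), (Xia, 11), (Zed, 23)}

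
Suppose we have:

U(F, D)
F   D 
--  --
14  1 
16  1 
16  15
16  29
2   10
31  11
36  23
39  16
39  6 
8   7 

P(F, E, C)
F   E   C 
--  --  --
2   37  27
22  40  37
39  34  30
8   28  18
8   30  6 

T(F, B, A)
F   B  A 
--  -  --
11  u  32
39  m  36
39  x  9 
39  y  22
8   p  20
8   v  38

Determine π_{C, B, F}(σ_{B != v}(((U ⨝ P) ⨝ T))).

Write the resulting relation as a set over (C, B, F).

U ⋈ P (natural join on F): {(2, 10, 37, 27), (39, 16, 34, 30), (39, 6, 34, 30), (8, 7, 28, 18), (8, 7, 30, 6)}
(U ⨝ P) ⋈ T (natural join on F): {(39, 16, 34, 30, m, 36), (39, 16, 34, 30, x, 9), (39, 16, 34, 30, y, 22), (39, 6, 34, 30, m, 36), (39, 6, 34, 30, x, 9), (39, 6, 34, 30, y, 22), (8, 7, 28, 18, p, 20), (8, 7, 28, 18, v, 38), (8, 7, 30, 6, p, 20), (8, 7, 30, 6, v, 38)}
Apply σ_{B != v}; surviving tuples: {(39, 16, 34, 30, m, 36), (39, 16, 34, 30, x, 9), (39, 16, 34, 30, y, 22), (39, 6, 34, 30, m, 36), (39, 6, 34, 30, x, 9), (39, 6, 34, 30, y, 22), (8, 7, 28, 18, p, 20), (8, 7, 30, 6, p, 20)}
π[C, B, F]: project onto (C, B, F) (3 duplicate(s) eliminated) → {(18, p, 8), (30, m, 39), (30, x, 39), (30, y, 39), (6, p, 8)}

{(18, p, 8), (30, m, 39), (30, x, 39), (30, y, 39), (6, p, 8)}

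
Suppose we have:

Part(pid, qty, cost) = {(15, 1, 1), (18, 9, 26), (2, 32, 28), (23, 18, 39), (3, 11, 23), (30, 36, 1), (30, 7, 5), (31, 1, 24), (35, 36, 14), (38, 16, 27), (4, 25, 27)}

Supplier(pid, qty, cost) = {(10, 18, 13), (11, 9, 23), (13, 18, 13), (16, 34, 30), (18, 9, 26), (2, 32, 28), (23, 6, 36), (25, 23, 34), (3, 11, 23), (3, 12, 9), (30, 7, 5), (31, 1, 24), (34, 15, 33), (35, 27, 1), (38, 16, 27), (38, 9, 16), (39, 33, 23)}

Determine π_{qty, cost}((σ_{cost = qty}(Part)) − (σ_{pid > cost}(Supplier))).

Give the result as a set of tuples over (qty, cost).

Selection cost = qty: {(15, 1, 1)}
Selection pid > cost: {(30, 7, 5), (31, 1, 24), (34, 15, 33), (35, 27, 1), (38, 16, 27), (38, 9, 16), (39, 33, 23)}
Difference: {(15, 1, 1)} with {(30, 7, 5), (31, 1, 24), (34, 15, 33), (35, 27, 1), (38, 16, 27), (38, 9, 16), (39, 33, 23)} → {(15, 1, 1)}
Projecting to qty, cost: {(1, 1)}

{(1, 1)}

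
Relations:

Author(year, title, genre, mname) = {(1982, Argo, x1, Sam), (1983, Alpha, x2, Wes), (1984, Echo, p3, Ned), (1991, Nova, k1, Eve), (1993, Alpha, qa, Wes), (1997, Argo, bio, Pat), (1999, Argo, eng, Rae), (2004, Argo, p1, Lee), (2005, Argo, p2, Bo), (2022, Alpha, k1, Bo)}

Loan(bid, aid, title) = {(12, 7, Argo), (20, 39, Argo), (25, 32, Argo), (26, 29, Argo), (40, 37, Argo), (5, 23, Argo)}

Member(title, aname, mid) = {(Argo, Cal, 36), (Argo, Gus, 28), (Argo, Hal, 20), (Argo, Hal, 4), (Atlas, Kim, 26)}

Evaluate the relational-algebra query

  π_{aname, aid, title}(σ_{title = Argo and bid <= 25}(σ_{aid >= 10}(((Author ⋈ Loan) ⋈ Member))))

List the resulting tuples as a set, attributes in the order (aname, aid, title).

{(Cal, 23, Argo), (Cal, 32, Argo), (Cal, 39, Argo), (Gus, 23, Argo), (Gus, 32, Argo), (Gus, 39, Argo), (Hal, 23, Argo), (Hal, 32, Argo), (Hal, 39, Argo)}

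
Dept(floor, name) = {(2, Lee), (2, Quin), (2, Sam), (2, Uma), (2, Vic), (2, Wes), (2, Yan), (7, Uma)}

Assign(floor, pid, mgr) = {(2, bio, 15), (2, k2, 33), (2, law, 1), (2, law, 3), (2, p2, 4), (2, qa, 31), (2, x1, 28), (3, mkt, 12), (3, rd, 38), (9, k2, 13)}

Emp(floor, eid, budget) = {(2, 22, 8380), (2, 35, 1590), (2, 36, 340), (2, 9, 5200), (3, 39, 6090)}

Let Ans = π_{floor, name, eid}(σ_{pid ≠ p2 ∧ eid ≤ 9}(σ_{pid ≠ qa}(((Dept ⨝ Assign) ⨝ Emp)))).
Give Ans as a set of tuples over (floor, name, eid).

{(2, Lee, 9), (2, Quin, 9), (2, Sam, 9), (2, Uma, 9), (2, Vic, 9), (2, Wes, 9), (2, Yan, 9)}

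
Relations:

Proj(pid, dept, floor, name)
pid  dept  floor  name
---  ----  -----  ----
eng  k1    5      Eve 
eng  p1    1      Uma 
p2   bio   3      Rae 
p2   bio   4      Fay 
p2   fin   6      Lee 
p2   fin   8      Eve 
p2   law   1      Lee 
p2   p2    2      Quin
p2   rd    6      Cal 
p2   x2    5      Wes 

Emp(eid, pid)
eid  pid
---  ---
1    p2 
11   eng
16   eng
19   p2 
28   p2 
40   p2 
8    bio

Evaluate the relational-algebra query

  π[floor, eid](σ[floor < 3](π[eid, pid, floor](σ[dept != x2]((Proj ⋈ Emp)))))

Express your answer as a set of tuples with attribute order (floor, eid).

{(1, 1), (1, 11), (1, 16), (1, 19), (1, 28), (1, 40), (2, 1), (2, 19), (2, 28), (2, 40)}

Natural join on pid: {(eng, k1, 5, Eve, 11), (eng, k1, 5, Eve, 16), (eng, p1, 1, Uma, 11), (eng, p1, 1, Uma, 16), (p2, bio, 3, Rae, 1), (p2, bio, 3, Rae, 19), (p2, bio, 3, Rae, 28), (p2, bio, 3, Rae, 40), (p2, bio, 4, Fay, 1), (p2, bio, 4, Fay, 19), (p2, bio, 4, Fay, 28), (p2, bio, 4, Fay, 40), (p2, fin, 6, Lee, 1), (p2, fin, 6, Lee, 19), (p2, fin, 6, Lee, 28), (p2, fin, 6, Lee, 40), (p2, fin, 8, Eve, 1), (p2, fin, 8, Eve, 19), (p2, fin, 8, Eve, 28), (p2, fin, 8, Eve, 40), (p2, law, 1, Lee, 1), (p2, law, 1, Lee, 19), (p2, law, 1, Lee, 28), (p2, law, 1, Lee, 40), (p2, p2, 2, Quin, 1), (p2, p2, 2, Quin, 19), (p2, p2, 2, Quin, 28), (p2, p2, 2, Quin, 40), (p2, rd, 6, Cal, 1), (p2, rd, 6, Cal, 19), (p2, rd, 6, Cal, 28), (p2, rd, 6, Cal, 40), (p2, x2, 5, Wes, 1), (p2, x2, 5, Wes, 19), (p2, x2, 5, Wes, 28), (p2, x2, 5, Wes, 40)}
Filtering on dept != x2 leaves {(eng, k1, 5, Eve, 11), (eng, k1, 5, Eve, 16), (eng, p1, 1, Uma, 11), (eng, p1, 1, Uma, 16), (p2, bio, 3, Rae, 1), (p2, bio, 3, Rae, 19), (p2, bio, 3, Rae, 28), (p2, bio, 3, Rae, 40), (p2, bio, 4, Fay, 1), (p2, bio, 4, Fay, 19), (p2, bio, 4, Fay, 28), (p2, bio, 4, Fay, 40), (p2, fin, 6, Lee, 1), (p2, fin, 6, Lee, 19), (p2, fin, 6, Lee, 28), (p2, fin, 6, Lee, 40), (p2, fin, 8, Eve, 1), (p2, fin, 8, Eve, 19), (p2, fin, 8, Eve, 28), (p2, fin, 8, Eve, 40), (p2, law, 1, Lee, 1), (p2, law, 1, Lee, 19), (p2, law, 1, Lee, 28), (p2, law, 1, Lee, 40), (p2, p2, 2, Quin, 1), (p2, p2, 2, Quin, 19), (p2, p2, 2, Quin, 28), (p2, p2, 2, Quin, 40), (p2, rd, 6, Cal, 1), (p2, rd, 6, Cal, 19), (p2, rd, 6, Cal, 28), (p2, rd, 6, Cal, 40)}.
π_{eid, pid, floor} gives {(1, p2, 1), (1, p2, 2), (1, p2, 3), (1, p2, 4), (1, p2, 6), (1, p2, 8), (11, eng, 1), (11, eng, 5), (16, eng, 1), (16, eng, 5), (19, p2, 1), (19, p2, 2), (19, p2, 3), (19, p2, 4), (19, p2, 6), (19, p2, 8), (28, p2, 1), (28, p2, 2), (28, p2, 3), (28, p2, 4), (28, p2, 6), (28, p2, 8), (40, p2, 1), (40, p2, 2), (40, p2, 3), (40, p2, 4), (40, p2, 6), (40, p2, 8)} (4 duplicate(s) eliminated).
Filtering on floor < 3 leaves {(1, p2, 1), (1, p2, 2), (11, eng, 1), (16, eng, 1), (19, p2, 1), (19, p2, 2), (28, p2, 1), (28, p2, 2), (40, p2, 1), (40, p2, 2)}.
π_{floor, eid} gives {(1, 1), (1, 11), (1, 16), (1, 19), (1, 28), (1, 40), (2, 1), (2, 19), (2, 28), (2, 40)}.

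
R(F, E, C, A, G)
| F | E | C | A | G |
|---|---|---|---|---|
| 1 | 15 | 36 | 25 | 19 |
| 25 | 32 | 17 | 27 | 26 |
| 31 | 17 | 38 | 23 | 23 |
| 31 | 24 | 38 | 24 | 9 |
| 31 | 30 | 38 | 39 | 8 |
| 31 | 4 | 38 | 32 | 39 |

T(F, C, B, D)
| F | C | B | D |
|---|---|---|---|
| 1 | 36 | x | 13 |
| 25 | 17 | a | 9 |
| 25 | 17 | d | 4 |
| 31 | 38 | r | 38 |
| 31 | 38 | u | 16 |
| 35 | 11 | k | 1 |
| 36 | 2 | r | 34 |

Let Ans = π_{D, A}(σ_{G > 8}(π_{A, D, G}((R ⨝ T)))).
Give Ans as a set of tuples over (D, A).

Natural join on F, C: {(1, 15, 36, 25, 19, x, 13), (25, 32, 17, 27, 26, a, 9), (25, 32, 17, 27, 26, d, 4), (31, 17, 38, 23, 23, r, 38), (31, 17, 38, 23, 23, u, 16), (31, 24, 38, 24, 9, r, 38), (31, 24, 38, 24, 9, u, 16), (31, 30, 38, 39, 8, r, 38), (31, 30, 38, 39, 8, u, 16), (31, 4, 38, 32, 39, r, 38), (31, 4, 38, 32, 39, u, 16)}
Keep only column(s) A, D, G: {(23, 16, 23), (23, 38, 23), (24, 16, 9), (24, 38, 9), (25, 13, 19), (27, 4, 26), (27, 9, 26), (32, 16, 39), (32, 38, 39), (39, 16, 8), (39, 38, 8)}
Filtering on G > 8 leaves {(23, 16, 23), (23, 38, 23), (24, 16, 9), (24, 38, 9), (25, 13, 19), (27, 4, 26), (27, 9, 26), (32, 16, 39), (32, 38, 39)}.
Keep only column(s) D, A: {(13, 25), (16, 23), (16, 24), (16, 32), (38, 23), (38, 24), (38, 32), (4, 27), (9, 27)}

{(13, 25), (16, 23), (16, 24), (16, 32), (38, 23), (38, 24), (38, 32), (4, 27), (9, 27)}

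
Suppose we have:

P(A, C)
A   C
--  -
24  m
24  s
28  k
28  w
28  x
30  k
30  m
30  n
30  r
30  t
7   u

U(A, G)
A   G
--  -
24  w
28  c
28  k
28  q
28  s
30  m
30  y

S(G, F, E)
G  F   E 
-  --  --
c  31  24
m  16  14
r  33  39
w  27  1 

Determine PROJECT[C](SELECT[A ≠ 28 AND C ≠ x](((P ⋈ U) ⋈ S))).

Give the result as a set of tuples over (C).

Joining P and U on A yields {(24, m, w), (24, s, w), (28, k, c), (28, k, k), (28, k, q), (28, k, s), (28, w, c), (28, w, k), (28, w, q), (28, w, s), (28, x, c), (28, x, k), (28, x, q), (28, x, s), (30, k, m), (30, k, y), (30, m, m), (30, m, y), (30, n, m), (30, n, y), (30, r, m), (30, r, y), (30, t, m), (30, t, y)}.
Joining (P ⋈ U) and S on G yields {(24, m, w, 27, 1), (24, s, w, 27, 1), (28, k, c, 31, 24), (28, w, c, 31, 24), (28, x, c, 31, 24), (30, k, m, 16, 14), (30, m, m, 16, 14), (30, n, m, 16, 14), (30, r, m, 16, 14), (30, t, m, 16, 14)}.
σ[A ≠ 28 AND C ≠ x]: keep tuples satisfying A ≠ 28 AND C ≠ x → {(24, m, w, 27, 1), (24, s, w, 27, 1), (30, k, m, 16, 14), (30, m, m, 16, 14), (30, n, m, 16, 14), (30, r, m, 16, 14), (30, t, m, 16, 14)}
π[C]: project onto (C) (1 duplicate(s) eliminated) → {k, m, n, r, s, t}

{k, m, n, r, s, t}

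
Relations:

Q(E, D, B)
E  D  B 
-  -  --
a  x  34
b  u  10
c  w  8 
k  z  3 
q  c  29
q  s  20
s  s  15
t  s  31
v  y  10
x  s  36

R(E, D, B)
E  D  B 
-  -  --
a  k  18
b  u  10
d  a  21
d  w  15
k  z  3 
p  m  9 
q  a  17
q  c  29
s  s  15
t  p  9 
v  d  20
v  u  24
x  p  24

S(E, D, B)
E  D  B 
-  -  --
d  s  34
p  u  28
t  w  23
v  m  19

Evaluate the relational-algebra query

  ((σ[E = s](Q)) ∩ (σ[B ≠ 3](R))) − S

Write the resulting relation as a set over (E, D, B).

{(s, s, 15)}

σ[E = s]: keep tuples satisfying E = s → {(s, s, 15)}
σ[B ≠ 3]: keep tuples satisfying B ≠ 3 → {(a, k, 18), (b, u, 10), (d, a, 21), (d, w, 15), (p, m, 9), (q, a, 17), (q, c, 29), (s, s, 15), (t, p, 9), (v, d, 20), (v, u, 24), (x, p, 24)}
Taking the intersection: {(s, s, 15)}
Taking the difference: {(s, s, 15)}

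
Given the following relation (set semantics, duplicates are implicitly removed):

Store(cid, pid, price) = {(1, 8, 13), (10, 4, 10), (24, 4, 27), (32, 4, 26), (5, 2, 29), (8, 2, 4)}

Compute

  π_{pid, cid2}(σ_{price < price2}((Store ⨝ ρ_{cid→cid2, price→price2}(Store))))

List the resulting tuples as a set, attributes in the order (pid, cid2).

{(2, 5), (4, 24), (4, 32)}

ρ[cid→cid2, price→price2]: schema becomes (cid2, pid, price2); tuples unchanged.
Store ⋈ ρ_{cid→cid2, price→price2}(Store) (natural join on pid): {(1, 8, 13, 1, 13), (10, 4, 10, 10, 10), (10, 4, 10, 24, 27), (10, 4, 10, 32, 26), (24, 4, 27, 10, 10), (24, 4, 27, 24, 27), (24, 4, 27, 32, 26), (32, 4, 26, 10, 10), (32, 4, 26, 24, 27), (32, 4, 26, 32, 26), (5, 2, 29, 5, 29), (5, 2, 29, 8, 4), (8, 2, 4, 5, 29), (8, 2, 4, 8, 4)}
σ[price < price2]: keep tuples satisfying price < price2 → {(10, 4, 10, 24, 27), (10, 4, 10, 32, 26), (32, 4, 26, 24, 27), (8, 2, 4, 5, 29)}
Projecting to pid, cid2 (1 duplicate(s) eliminated): {(2, 5), (4, 24), (4, 32)}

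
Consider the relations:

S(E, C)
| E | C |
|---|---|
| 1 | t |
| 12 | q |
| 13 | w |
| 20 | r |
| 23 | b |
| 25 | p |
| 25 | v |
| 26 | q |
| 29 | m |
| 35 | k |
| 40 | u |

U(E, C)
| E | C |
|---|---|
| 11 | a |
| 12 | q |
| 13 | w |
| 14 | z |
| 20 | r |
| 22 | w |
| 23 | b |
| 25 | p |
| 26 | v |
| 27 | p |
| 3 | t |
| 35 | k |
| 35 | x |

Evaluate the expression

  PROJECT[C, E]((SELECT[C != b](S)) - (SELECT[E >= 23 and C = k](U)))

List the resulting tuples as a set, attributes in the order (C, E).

{(m, 29), (p, 25), (q, 12), (q, 26), (r, 20), (t, 1), (u, 40), (v, 25), (w, 13)}

σ[C != b]: keep tuples satisfying C != b → {(1, t), (12, q), (13, w), (20, r), (25, p), (25, v), (26, q), (29, m), (35, k), (40, u)}
σ[E >= 23 and C = k]: keep tuples satisfying E >= 23 and C = k → {(35, k)}
Set difference of the two operands is {(1, t), (12, q), (13, w), (20, r), (25, p), (25, v), (26, q), (29, m), (40, u)}.
Keep only column(s) C, E: {(m, 29), (p, 25), (q, 12), (q, 26), (r, 20), (t, 1), (u, 40), (v, 25), (w, 13)}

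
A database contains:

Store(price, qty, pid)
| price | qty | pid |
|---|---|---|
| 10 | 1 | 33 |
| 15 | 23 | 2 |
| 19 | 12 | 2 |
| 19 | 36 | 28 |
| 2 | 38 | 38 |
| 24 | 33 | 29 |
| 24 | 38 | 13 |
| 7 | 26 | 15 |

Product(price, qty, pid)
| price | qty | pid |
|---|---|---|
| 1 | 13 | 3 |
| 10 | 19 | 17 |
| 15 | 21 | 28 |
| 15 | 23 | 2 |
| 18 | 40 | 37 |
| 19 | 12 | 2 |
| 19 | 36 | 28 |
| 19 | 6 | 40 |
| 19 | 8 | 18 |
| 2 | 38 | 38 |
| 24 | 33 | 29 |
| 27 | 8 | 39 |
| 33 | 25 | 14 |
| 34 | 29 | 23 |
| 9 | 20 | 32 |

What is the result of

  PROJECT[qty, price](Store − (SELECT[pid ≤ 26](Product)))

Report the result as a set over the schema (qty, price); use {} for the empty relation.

{(1, 10), (26, 7), (33, 24), (36, 19), (38, 2), (38, 24)}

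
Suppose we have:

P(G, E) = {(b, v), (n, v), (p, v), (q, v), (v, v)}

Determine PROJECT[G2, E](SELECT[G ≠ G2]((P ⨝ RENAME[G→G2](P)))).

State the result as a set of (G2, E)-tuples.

{(b, v), (n, v), (p, v), (q, v), (v, v)}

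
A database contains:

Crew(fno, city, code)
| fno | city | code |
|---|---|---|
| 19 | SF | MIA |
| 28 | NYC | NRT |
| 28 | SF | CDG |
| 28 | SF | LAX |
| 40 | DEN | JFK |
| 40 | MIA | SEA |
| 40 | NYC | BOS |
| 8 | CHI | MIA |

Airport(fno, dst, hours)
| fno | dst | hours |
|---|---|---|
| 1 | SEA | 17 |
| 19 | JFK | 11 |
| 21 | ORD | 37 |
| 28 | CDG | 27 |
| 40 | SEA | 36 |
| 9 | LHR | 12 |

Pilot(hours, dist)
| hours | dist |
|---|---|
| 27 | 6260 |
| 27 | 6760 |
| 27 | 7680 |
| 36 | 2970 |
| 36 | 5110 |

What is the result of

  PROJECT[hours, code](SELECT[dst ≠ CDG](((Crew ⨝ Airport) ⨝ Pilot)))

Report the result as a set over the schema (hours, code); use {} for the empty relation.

Natural join on fno: {(19, SF, MIA, JFK, 11), (28, NYC, NRT, CDG, 27), (28, SF, CDG, CDG, 27), (28, SF, LAX, CDG, 27), (40, DEN, JFK, SEA, 36), (40, MIA, SEA, SEA, 36), (40, NYC, BOS, SEA, 36)}
Natural join on hours: {(28, NYC, NRT, CDG, 27, 6260), (28, NYC, NRT, CDG, 27, 6760), (28, NYC, NRT, CDG, 27, 7680), (28, SF, CDG, CDG, 27, 6260), (28, SF, CDG, CDG, 27, 6760), (28, SF, CDG, CDG, 27, 7680), (28, SF, LAX, CDG, 27, 6260), (28, SF, LAX, CDG, 27, 6760), (28, SF, LAX, CDG, 27, 7680), (40, DEN, JFK, SEA, 36, 2970), (40, DEN, JFK, SEA, 36, 5110), (40, MIA, SEA, SEA, 36, 2970), (40, MIA, SEA, SEA, 36, 5110), (40, NYC, BOS, SEA, 36, 2970), (40, NYC, BOS, SEA, 36, 5110)}
σ[dst ≠ CDG]: keep tuples satisfying dst ≠ CDG → {(40, DEN, JFK, SEA, 36, 2970), (40, DEN, JFK, SEA, 36, 5110), (40, MIA, SEA, SEA, 36, 2970), (40, MIA, SEA, SEA, 36, 5110), (40, NYC, BOS, SEA, 36, 2970), (40, NYC, BOS, SEA, 36, 5110)}
Projecting to hours, code (3 duplicate(s) eliminated): {(36, BOS), (36, JFK), (36, SEA)}

{(36, BOS), (36, JFK), (36, SEA)}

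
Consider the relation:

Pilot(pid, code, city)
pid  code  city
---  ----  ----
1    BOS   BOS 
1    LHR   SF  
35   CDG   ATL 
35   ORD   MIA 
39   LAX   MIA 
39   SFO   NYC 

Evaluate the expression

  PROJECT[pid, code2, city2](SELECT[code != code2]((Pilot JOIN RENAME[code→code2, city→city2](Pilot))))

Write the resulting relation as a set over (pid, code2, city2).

ρ[code→code2, city→city2]: schema becomes (pid, code2, city2); tuples unchanged.
Natural join on pid: {(1, BOS, BOS, BOS, BOS), (1, BOS, BOS, LHR, SF), (1, LHR, SF, BOS, BOS), (1, LHR, SF, LHR, SF), (35, CDG, ATL, CDG, ATL), (35, CDG, ATL, ORD, MIA), (35, ORD, MIA, CDG, ATL), (35, ORD, MIA, ORD, MIA), (39, LAX, MIA, LAX, MIA), (39, LAX, MIA, SFO, NYC), (39, SFO, NYC, LAX, MIA), (39, SFO, NYC, SFO, NYC)}
σ[code != code2]: keep tuples satisfying code != code2 → {(1, BOS, BOS, LHR, SF), (1, LHR, SF, BOS, BOS), (35, CDG, ATL, ORD, MIA), (35, ORD, MIA, CDG, ATL), (39, LAX, MIA, SFO, NYC), (39, SFO, NYC, LAX, MIA)}
π[pid, code2, city2]: project onto (pid, code2, city2) → {(1, BOS, BOS), (1, LHR, SF), (35, CDG, ATL), (35, ORD, MIA), (39, LAX, MIA), (39, SFO, NYC)}

{(1, BOS, BOS), (1, LHR, SF), (35, CDG, ATL), (35, ORD, MIA), (39, LAX, MIA), (39, SFO, NYC)}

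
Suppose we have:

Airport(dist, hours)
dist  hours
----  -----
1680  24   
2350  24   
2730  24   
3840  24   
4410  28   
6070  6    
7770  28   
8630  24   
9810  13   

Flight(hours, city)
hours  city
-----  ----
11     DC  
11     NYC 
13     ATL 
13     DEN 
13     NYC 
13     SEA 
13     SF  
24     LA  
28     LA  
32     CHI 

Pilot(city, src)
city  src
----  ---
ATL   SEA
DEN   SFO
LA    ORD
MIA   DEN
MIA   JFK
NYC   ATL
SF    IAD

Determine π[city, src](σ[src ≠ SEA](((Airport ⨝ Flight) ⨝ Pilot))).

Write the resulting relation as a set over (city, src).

Airport ⋈ Flight (natural join on hours): {(1680, 24, LA), (2350, 24, LA), (2730, 24, LA), (3840, 24, LA), (4410, 28, LA), (7770, 28, LA), (8630, 24, LA), (9810, 13, ATL), (9810, 13, DEN), (9810, 13, NYC), (9810, 13, SEA), (9810, 13, SF)}
(Airport ⨝ Flight) ⋈ Pilot (natural join on city): {(1680, 24, LA, ORD), (2350, 24, LA, ORD), (2730, 24, LA, ORD), (3840, 24, LA, ORD), (4410, 28, LA, ORD), (7770, 28, LA, ORD), (8630, 24, LA, ORD), (9810, 13, ATL, SEA), (9810, 13, DEN, SFO), (9810, 13, NYC, ATL), (9810, 13, SF, IAD)}
Apply σ_{src ≠ SEA}; surviving tuples: {(1680, 24, LA, ORD), (2350, 24, LA, ORD), (2730, 24, LA, ORD), (3840, 24, LA, ORD), (4410, 28, LA, ORD), (7770, 28, LA, ORD), (8630, 24, LA, ORD), (9810, 13, DEN, SFO), (9810, 13, NYC, ATL), (9810, 13, SF, IAD)}
π_{city, src} gives {(DEN, SFO), (LA, ORD), (NYC, ATL), (SF, IAD)} (6 duplicate(s) eliminated).

{(DEN, SFO), (LA, ORD), (NYC, ATL), (SF, IAD)}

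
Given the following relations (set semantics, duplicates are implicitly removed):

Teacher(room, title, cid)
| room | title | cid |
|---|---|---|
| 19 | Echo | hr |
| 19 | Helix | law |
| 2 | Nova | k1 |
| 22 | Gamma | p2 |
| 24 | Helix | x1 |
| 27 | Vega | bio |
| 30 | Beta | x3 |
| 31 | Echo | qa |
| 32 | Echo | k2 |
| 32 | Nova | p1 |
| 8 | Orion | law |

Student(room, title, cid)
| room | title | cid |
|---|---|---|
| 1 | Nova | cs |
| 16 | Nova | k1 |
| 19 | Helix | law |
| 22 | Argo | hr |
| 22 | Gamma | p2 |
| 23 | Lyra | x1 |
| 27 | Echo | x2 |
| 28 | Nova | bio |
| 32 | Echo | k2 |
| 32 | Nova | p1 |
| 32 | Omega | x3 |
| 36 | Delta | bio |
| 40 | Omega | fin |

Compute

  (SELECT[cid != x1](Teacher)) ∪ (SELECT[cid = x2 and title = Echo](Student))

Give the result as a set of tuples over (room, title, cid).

{(19, Echo, hr), (19, Helix, law), (2, Nova, k1), (22, Gamma, p2), (27, Echo, x2), (27, Vega, bio), (30, Beta, x3), (31, Echo, qa), (32, Echo, k2), (32, Nova, p1), (8, Orion, law)}

Apply σ_{cid != x1}; surviving tuples: {(19, Echo, hr), (19, Helix, law), (2, Nova, k1), (22, Gamma, p2), (27, Vega, bio), (30, Beta, x3), (31, Echo, qa), (32, Echo, k2), (32, Nova, p1), (8, Orion, law)}
Apply σ_{cid = x2 and title = Echo}; surviving tuples: {(27, Echo, x2)}
Taking the union: {(19, Echo, hr), (19, Helix, law), (2, Nova, k1), (22, Gamma, p2), (27, Echo, x2), (27, Vega, bio), (30, Beta, x3), (31, Echo, qa), (32, Echo, k2), (32, Nova, p1), (8, Orion, law)}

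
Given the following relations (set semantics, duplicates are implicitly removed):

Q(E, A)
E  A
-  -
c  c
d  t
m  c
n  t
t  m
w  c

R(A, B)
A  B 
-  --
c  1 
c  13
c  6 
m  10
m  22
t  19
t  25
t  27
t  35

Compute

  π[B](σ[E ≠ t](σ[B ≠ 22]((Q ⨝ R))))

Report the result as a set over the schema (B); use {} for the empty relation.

{1, 13, 19, 25, 27, 35, 6}

Joining Q and R on A yields {(c, c, 1), (c, c, 13), (c, c, 6), (d, t, 19), (d, t, 25), (d, t, 27), (d, t, 35), (m, c, 1), (m, c, 13), (m, c, 6), (n, t, 19), (n, t, 25), (n, t, 27), (n, t, 35), (t, m, 10), (t, m, 22), (w, c, 1), (w, c, 13), (w, c, 6)}.
Filtering on B ≠ 22 leaves {(c, c, 1), (c, c, 13), (c, c, 6), (d, t, 19), (d, t, 25), (d, t, 27), (d, t, 35), (m, c, 1), (m, c, 13), (m, c, 6), (n, t, 19), (n, t, 25), (n, t, 27), (n, t, 35), (t, m, 10), (w, c, 1), (w, c, 13), (w, c, 6)}.
Filtering on E ≠ t leaves {(c, c, 1), (c, c, 13), (c, c, 6), (d, t, 19), (d, t, 25), (d, t, 27), (d, t, 35), (m, c, 1), (m, c, 13), (m, c, 6), (n, t, 19), (n, t, 25), (n, t, 27), (n, t, 35), (w, c, 1), (w, c, 13), (w, c, 6)}.
π_{B} gives {1, 13, 19, 25, 27, 35, 6} (10 duplicate(s) eliminated).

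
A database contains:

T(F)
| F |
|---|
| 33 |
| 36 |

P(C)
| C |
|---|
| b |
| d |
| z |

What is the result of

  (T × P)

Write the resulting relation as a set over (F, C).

{(33, b), (33, d), (33, z), (36, b), (36, d), (36, z)}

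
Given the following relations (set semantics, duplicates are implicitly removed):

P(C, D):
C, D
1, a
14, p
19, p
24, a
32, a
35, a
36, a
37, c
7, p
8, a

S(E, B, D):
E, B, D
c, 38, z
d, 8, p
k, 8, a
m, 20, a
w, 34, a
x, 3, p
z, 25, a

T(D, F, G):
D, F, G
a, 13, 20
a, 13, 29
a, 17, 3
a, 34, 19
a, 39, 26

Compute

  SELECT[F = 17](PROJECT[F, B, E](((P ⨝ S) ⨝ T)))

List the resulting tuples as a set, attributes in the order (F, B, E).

Joining P and S on D yields {(1, a, k, 8), (1, a, m, 20), (1, a, w, 34), (1, a, z, 25), (14, p, d, 8), (14, p, x, 3), (19, p, d, 8), (19, p, x, 3), (24, a, k, 8), (24, a, m, 20), (24, a, w, 34), (24, a, z, 25), (32, a, k, 8), (32, a, m, 20), (32, a, w, 34), (32, a, z, 25), (35, a, k, 8), (35, a, m, 20), (35, a, w, 34), (35, a, z, 25), (36, a, k, 8), (36, a, m, 20), (36, a, w, 34), (36, a, z, 25), (7, p, d, 8), (7, p, x, 3), (8, a, k, 8), (8, a, m, 20), (8, a, w, 34), (8, a, z, 25)}.
Joining (P ⨝ S) and T on D yields {(1, a, k, 8, 13, 20), (1, a, k, 8, 13, 29), (1, a, k, 8, 17, 3), (1, a, k, 8, 34, 19), (1, a, k, 8, 39, 26), (1, a, m, 20, 13, 20), (1, a, m, 20, 13, 29), (1, a, m, 20, 17, 3), (1, a, m, 20, 34, 19), (1, a, m, 20, 39, 26), (1, a, w, 34, 13, 20), (1, a, w, 34, 13, 29), (1, a, w, 34, 17, 3), (1, a, w, 34, 34, 19), (1, a, w, 34, 39, 26), (1, a, z, 25, 13, 20), (1, a, z, 25, 13, 29), (1, a, z, 25, 17, 3), (1, a, z, 25, 34, 19), (1, a, z, 25, 39, 26), (24, a, k, 8, 13, 20), (24, a, k, 8, 13, 29), (24, a, k, 8, 17, 3), (24, a, k, 8, 34, 19), (24, a, k, 8, 39, 26), (24, a, m, 20, 13, 20), (24, a, m, 20, 13, 29), (24, a, m, 20, 17, 3), (24, a, m, 20, 34, 19), (24, a, m, 20, 39, 26), (24, a, w, 34, 13, 20), (24, a, w, 34, 13, 29), (24, a, w, 34, 17, 3), (24, a, w, 34, 34, 19), (24, a, w, 34, 39, 26), (24, a, z, 25, 13, 20), (24, a, z, 25, 13, 29), (24, a, z, 25, 17, 3), (24, a, z, 25, 34, 19), (24, a, z, 25, 39, 26), (32, a, k, 8, 13, 20), (32, a, k, 8, 13, 29), (32, a, k, 8, 17, 3), (32, a, k, 8, 34, 19), (32, a, k, 8, 39, 26), (32, a, m, 20, 13, 20), (32, a, m, 20, 13, 29), (32, a, m, 20, 17, 3), (32, a, m, 20, 34, 19), (32, a, m, 20, 39, 26), (32, a, w, 34, 13, 20), (32, a, w, 34, 13, 29), (32, a, w, 34, 17, 3), (32, a, w, 34, 34, 19), (32, a, w, 34, 39, 26), (32, a, z, 25, 13, 20), (32, a, z, 25, 13, 29), (32, a, z, 25, 17, 3), (32, a, z, 25, 34, 19), (32, a, z, 25, 39, 26), (35, a, k, 8, 13, 20), (35, a, k, 8, 13, 29), (35, a, k, 8, 17, 3), (35, a, k, 8, 34, 19), (35, a, k, 8, 39, 26), (35, a, m, 20, 13, 20), (35, a, m, 20, 13, 29), (35, a, m, 20, 17, 3), (35, a, m, 20, 34, 19), (35, a, m, 20, 39, 26), (35, a, w, 34, 13, 20), (35, a, w, 34, 13, 29), (35, a, w, 34, 17, 3), (35, a, w, 34, 34, 19), (35, a, w, 34, 39, 26), (35, a, z, 25, 13, 20), (35, a, z, 25, 13, 29), (35, a, z, 25, 17, 3), (35, a, z, 25, 34, 19), (35, a, z, 25, 39, 26), (36, a, k, 8, 13, 20), (36, a, k, 8, 13, 29), (36, a, k, 8, 17, 3), (36, a, k, 8, 34, 19), (36, a, k, 8, 39, 26), (36, a, m, 20, 13, 20), (36, a, m, 20, 13, 29), (36, a, m, 20, 17, 3), (36, a, m, 20, 34, 19), (36, a, m, 20, 39, 26), (36, a, w, 34, 13, 20), (36, a, w, 34, 13, 29), (36, a, w, 34, 17, 3), (36, a, w, 34, 34, 19), (36, a, w, 34, 39, 26), (36, a, z, 25, 13, 20), (36, a, z, 25, 13, 29), (36, a, z, 25, 17, 3), (36, a, z, 25, 34, 19), (36, a, z, 25, 39, 26), (8, a, k, 8, 13, 20), (8, a, k, 8, 13, 29), (8, a, k, 8, 17, 3), (8, a, k, 8, 34, 19), (8, a, k, 8, 39, 26), (8, a, m, 20, 13, 20), (8, a, m, 20, 13, 29), (8, a, m, 20, 17, 3), (8, a, m, 20, 34, 19), (8, a, m, 20, 39, 26), (8, a, w, 34, 13, 20), (8, a, w, 34, 13, 29), (8, a, w, 34, 17, 3), (8, a, w, 34, 34, 19), (8, a, w, 34, 39, 26), (8, a, z, 25, 13, 20), (8, a, z, 25, 13, 29), (8, a, z, 25, 17, 3), (8, a, z, 25, 34, 19), (8, a, z, 25, 39, 26)}.
π_{F, B, E} gives {(13, 20, m), (13, 25, z), (13, 34, w), (13, 8, k), (17, 20, m), (17, 25, z), (17, 34, w), (17, 8, k), (34, 20, m), (34, 25, z), (34, 34, w), (34, 8, k), (39, 20, m), (39, 25, z), (39, 34, w), (39, 8, k)} (104 duplicate(s) eliminated).
σ[F = 17]: keep tuples satisfying F = 17 → {(17, 20, m), (17, 25, z), (17, 34, w), (17, 8, k)}

{(17, 20, m), (17, 25, z), (17, 34, w), (17, 8, k)}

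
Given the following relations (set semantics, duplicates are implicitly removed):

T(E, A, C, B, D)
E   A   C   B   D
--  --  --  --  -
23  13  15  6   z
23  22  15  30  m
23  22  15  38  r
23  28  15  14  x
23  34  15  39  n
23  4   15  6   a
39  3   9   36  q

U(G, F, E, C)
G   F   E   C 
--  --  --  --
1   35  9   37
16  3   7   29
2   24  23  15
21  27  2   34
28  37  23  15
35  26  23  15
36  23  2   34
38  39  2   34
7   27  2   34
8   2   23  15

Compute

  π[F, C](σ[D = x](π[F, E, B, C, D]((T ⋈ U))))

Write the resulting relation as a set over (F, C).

{(2, 15), (24, 15), (26, 15), (37, 15)}

Joining T and U on E, C yields {(23, 13, 15, 6, z, 2, 24), (23, 13, 15, 6, z, 28, 37), (23, 13, 15, 6, z, 35, 26), (23, 13, 15, 6, z, 8, 2), (23, 22, 15, 30, m, 2, 24), (23, 22, 15, 30, m, 28, 37), (23, 22, 15, 30, m, 35, 26), (23, 22, 15, 30, m, 8, 2), (23, 22, 15, 38, r, 2, 24), (23, 22, 15, 38, r, 28, 37), (23, 22, 15, 38, r, 35, 26), (23, 22, 15, 38, r, 8, 2), (23, 28, 15, 14, x, 2, 24), (23, 28, 15, 14, x, 28, 37), (23, 28, 15, 14, x, 35, 26), (23, 28, 15, 14, x, 8, 2), (23, 34, 15, 39, n, 2, 24), (23, 34, 15, 39, n, 28, 37), (23, 34, 15, 39, n, 35, 26), (23, 34, 15, 39, n, 8, 2), (23, 4, 15, 6, a, 2, 24), (23, 4, 15, 6, a, 28, 37), (23, 4, 15, 6, a, 35, 26), (23, 4, 15, 6, a, 8, 2)}.
π_{F, E, B, C, D} gives {(2, 23, 14, 15, x), (2, 23, 30, 15, m), (2, 23, 38, 15, r), (2, 23, 39, 15, n), (2, 23, 6, 15, a), (2, 23, 6, 15, z), (24, 23, 14, 15, x), (24, 23, 30, 15, m), (24, 23, 38, 15, r), (24, 23, 39, 15, n), (24, 23, 6, 15, a), (24, 23, 6, 15, z), (26, 23, 14, 15, x), (26, 23, 30, 15, m), (26, 23, 38, 15, r), (26, 23, 39, 15, n), (26, 23, 6, 15, a), (26, 23, 6, 15, z), (37, 23, 14, 15, x), (37, 23, 30, 15, m), (37, 23, 38, 15, r), (37, 23, 39, 15, n), (37, 23, 6, 15, a), (37, 23, 6, 15, z)}.
Selection D = x: {(2, 23, 14, 15, x), (24, 23, 14, 15, x), (26, 23, 14, 15, x), (37, 23, 14, 15, x)}
π_{F, C} gives {(2, 15), (24, 15), (26, 15), (37, 15)}.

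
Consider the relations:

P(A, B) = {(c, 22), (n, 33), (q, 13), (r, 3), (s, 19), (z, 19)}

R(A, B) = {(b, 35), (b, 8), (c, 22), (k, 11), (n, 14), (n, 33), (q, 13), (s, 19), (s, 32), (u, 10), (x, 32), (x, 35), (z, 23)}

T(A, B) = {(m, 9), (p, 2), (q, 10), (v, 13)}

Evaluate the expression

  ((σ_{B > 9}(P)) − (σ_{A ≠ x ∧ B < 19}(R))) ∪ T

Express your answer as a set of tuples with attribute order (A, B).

{(c, 22), (m, 9), (n, 33), (p, 2), (q, 10), (s, 19), (v, 13), (z, 19)}

Apply σ_{B > 9}; surviving tuples: {(c, 22), (n, 33), (q, 13), (s, 19), (z, 19)}
Apply σ_{A ≠ x ∧ B < 19}; surviving tuples: {(b, 8), (k, 11), (n, 14), (q, 13), (u, 10)}
Taking the difference: {(c, 22), (n, 33), (s, 19), (z, 19)}
Taking the union: {(c, 22), (m, 9), (n, 33), (p, 2), (q, 10), (s, 19), (v, 13), (z, 19)}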